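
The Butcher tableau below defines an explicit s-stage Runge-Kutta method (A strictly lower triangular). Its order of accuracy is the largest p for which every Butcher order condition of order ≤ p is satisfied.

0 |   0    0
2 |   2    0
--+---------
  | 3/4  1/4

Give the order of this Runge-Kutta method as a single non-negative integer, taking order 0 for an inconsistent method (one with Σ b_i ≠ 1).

2

b = (3/4, 1/4)
c = (0, 2)
Σ b_i: 3/4·1 + 1/4·1 = 1 ✓
b·c: 1/4·2 = 1/2 ✓; 2 stages ⇒ order 2.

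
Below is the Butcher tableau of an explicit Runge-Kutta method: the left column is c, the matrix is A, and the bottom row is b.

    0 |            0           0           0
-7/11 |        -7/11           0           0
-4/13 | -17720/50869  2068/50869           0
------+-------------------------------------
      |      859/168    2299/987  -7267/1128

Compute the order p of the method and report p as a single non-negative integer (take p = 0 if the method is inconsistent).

b = (859/168, 2299/987, -7267/1128)
c = (0, -7/11, -4/13)
Ac = (0, 0, -188/7267)
Σ b_i: 859/168·1 + 2299/987·1 + (-7267/1128)·1 = 1 ✓
b·c: 2299/987·(-7/11) + (-7267/1128)·(-4/13) = 1/2 ✓
b·c²: 2299/987·49/121 + (-7267/1128)·16/169 = 1/3 ✓
b·Ac: (-7267/1128)·(-188/7267) = 1/6 ✓; 3 stages ⇒ order 3.

3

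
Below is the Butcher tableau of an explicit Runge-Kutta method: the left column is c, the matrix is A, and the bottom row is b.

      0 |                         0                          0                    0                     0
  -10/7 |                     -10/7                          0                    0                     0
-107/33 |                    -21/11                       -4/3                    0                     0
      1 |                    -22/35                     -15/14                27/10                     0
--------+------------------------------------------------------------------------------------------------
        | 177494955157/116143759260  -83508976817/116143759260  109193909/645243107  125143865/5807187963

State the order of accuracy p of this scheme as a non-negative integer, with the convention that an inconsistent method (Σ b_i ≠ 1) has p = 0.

b = (177494955157/116143759260, -83508976817/116143759260, 109193909/645243107, 125143865/5807187963)
c = (0, -10/7, -107/33, 1)
Ac = (0, 0, 40/21, -38937/5390)
Σ b_i: 177494955157/116143759260·1 + (-83508976817/116143759260)·1 + 109193909/645243107·1 + 125143865/5807187963·1 = 1 ✓
b·c: (-83508976817/116143759260)·(-10/7) + 109193909/645243107·(-107/33) + 125143865/5807187963·1 = 1/2 ✓
b·c²: (-83508976817/116143759260)·100/49 + 109193909/645243107·11449/1089 + 125143865/5807187963·1 = 1/3 ✓
b·Ac: 109193909/645243107·40/21 + 125143865/5807187963·(-38937/5390) = 1/6 ✓
b·c³: (-83508976817/116143759260)·(-1000/343) + 109193909/645243107·(-1225043/35937) + 125143865/5807187963·1 = -445241372624/121950947223 ≠ 1/4 ⇒ order 3.
b·(c∘Ac): 109193909/645243107·(-4280/693) + 125143865/5807187963·(-38937/5390) = -13947021079/11614375926 ≠ 1/8
b·Ac²: 109193909/645243107·(-400/147) + 125143865/5807187963·10873521/415030 = 31033710949/298102315434 ≠ 1/12
b·A²c: 125143865/5807187963·36/7 = 71510780/645243107 ≠ 1/24

3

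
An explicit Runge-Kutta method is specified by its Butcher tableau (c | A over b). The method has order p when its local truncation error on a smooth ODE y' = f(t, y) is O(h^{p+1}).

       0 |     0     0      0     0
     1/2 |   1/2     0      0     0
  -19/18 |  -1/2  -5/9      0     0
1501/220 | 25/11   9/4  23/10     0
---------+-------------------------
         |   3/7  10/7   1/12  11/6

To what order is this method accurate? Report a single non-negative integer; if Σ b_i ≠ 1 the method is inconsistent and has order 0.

b = (3/7, 10/7, 1/12, 11/6)
c = (0, 1/2, -19/18, 1501/220)
Ac = (0, 0, -5/18, -469/360)
Σ b_i: 3/7·1 + 10/7·1 + 1/12·1 + 11/6·1 = 317/84 ≠ 1 ⇒ order 0.

0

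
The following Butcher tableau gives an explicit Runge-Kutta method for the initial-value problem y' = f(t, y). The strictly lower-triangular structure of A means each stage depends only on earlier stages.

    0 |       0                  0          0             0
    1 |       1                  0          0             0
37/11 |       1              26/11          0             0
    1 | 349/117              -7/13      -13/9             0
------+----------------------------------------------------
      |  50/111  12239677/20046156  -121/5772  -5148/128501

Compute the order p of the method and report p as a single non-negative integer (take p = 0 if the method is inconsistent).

b = (50/111, 12239677/20046156, -121/5772, -5148/128501)
c = (0, 1, 37/11, 1)
Ac = (0, 0, 26/11, -6946/1287)
Σ b_i: 50/111·1 + 12239677/20046156·1 + (-121/5772)·1 + (-5148/128501)·1 = 1 ✓
b·c: 12239677/20046156·1 + (-121/5772)·37/11 + (-5148/128501)·1 = 1/2 ✓
b·c²: 12239677/20046156·1 + (-121/5772)·1369/121 + (-5148/128501)·1 = 1/3 ✓
b·Ac: (-121/5772)·26/11 + (-5148/128501)·(-6946/1287) = 1/6 ✓
b·c³: 12239677/20046156·1 + (-121/5772)·50653/1331 + (-5148/128501)·1 = -5/22 ≠ 1/4 ⇒ order 3.
b·(c∘Ac): (-121/5772)·962/121 + (-5148/128501)·(-6946/1287) = 11/222 ≠ 1/8
b·Ac²: (-121/5772)·26/11 + (-5148/128501)·(-238984/14157) = 143659/229218 ≠ 1/12
b·A²c: (-5148/128501)·(-338/99) = 17576/128501 ≠ 1/24

3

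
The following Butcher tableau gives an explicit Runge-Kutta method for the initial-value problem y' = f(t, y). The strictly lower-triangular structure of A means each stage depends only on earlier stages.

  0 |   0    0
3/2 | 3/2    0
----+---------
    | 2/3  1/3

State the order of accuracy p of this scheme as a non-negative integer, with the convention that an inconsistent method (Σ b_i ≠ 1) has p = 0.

b = (2/3, 1/3)
c = (0, 3/2)
Σ b_i: 2/3·1 + 1/3·1 = 1 ✓
b·c: 1/3·3/2 = 1/2 ✓; 2 stages ⇒ order 2.

2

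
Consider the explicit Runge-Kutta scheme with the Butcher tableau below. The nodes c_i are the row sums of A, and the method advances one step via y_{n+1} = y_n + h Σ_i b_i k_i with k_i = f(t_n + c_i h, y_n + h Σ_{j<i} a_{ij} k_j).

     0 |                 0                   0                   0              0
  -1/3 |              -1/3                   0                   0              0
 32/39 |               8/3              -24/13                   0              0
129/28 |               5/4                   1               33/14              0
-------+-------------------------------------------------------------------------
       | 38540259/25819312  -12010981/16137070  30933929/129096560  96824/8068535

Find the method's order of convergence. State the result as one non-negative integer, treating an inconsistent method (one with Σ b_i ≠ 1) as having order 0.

3

b = (38540259/25819312, -12010981/16137070, 30933929/129096560, 96824/8068535)
c = (0, -1/3, 32/39, 129/28)
Ac = (0, 0, 8/13, 437/273)
Σ b_i: 38540259/25819312·1 + (-12010981/16137070)·1 + 30933929/129096560·1 + 96824/8068535·1 = 1 ✓
b·c: (-12010981/16137070)·(-1/3) + 30933929/129096560·32/39 + 96824/8068535·129/28 = 1/2 ✓
b·c²: (-12010981/16137070)·1/9 + 30933929/129096560·1024/1521 + 96824/8068535·16641/784 = 1/3 ✓
b·Ac: 30933929/129096560·8/13 + 96824/8068535·437/273 = 1/6 ✓
b·c³: (-12010981/16137070)·(-1/27) + 30933929/129096560·32768/59319 + 96824/8068535·2146689/21952 = 14098406635/10573008264 ≠ 1/4 ⇒ order 3.
b·(c∘Ac): 30933929/129096560·256/507 + 96824/8068535·18791/2548 = 1014166/4841121 ≠ 1/8
b·Ac²: 30933929/129096560·(-8/39) + 96824/8068535·18079/10647 = -10865935/377607438 ≠ 1/12
b·A²c: 96824/8068535·132/91 = 140448/8068535 ≠ 1/24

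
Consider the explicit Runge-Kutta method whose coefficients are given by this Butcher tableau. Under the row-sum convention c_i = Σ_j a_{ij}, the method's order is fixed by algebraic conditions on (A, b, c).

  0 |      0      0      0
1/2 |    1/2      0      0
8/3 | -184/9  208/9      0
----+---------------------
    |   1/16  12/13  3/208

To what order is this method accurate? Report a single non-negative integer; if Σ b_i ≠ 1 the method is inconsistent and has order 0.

b = (1/16, 12/13, 3/208)
c = (0, 1/2, 8/3)
Ac = (0, 0, 104/9)
Σ b_i: 1/16·1 + 12/13·1 + 3/208·1 = 1 ✓
b·c: 12/13·1/2 + 3/208·8/3 = 1/2 ✓
b·c²: 12/13·1/4 + 3/208·64/9 = 1/3 ✓
b·Ac: 3/208·104/9 = 1/6 ✓; 3 stages ⇒ order 3.

3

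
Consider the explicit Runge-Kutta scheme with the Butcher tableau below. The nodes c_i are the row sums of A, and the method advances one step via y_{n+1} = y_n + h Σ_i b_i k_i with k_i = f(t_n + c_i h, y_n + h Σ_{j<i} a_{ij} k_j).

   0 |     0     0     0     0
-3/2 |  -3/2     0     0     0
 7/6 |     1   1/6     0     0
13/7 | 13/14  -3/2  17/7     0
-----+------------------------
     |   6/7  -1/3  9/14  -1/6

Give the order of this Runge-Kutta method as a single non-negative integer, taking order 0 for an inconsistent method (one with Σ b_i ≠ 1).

1

b = (6/7, -1/3, 9/14, -1/6)
c = (0, -3/2, 7/6, 13/7)
Ac = (0, 0, -1/4, 61/12)
Σ b_i: 6/7·1 + (-1/3)·1 + 9/14·1 + (-1/6)·1 = 1 ✓
b·c: (-1/3)·(-3/2) + 9/14·7/6 + (-1/6)·13/7 = 79/84 ≠ 1/2 ⇒ order 1.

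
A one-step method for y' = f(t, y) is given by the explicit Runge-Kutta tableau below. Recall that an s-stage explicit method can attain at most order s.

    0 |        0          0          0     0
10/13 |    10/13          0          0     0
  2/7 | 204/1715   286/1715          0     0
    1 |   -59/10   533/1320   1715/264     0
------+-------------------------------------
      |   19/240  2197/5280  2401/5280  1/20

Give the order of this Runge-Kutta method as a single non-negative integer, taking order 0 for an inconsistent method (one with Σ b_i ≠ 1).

b = (19/240, 2197/5280, 2401/5280, 1/20)
c = (0, 10/13, 2/7, 1)
Ac = (0, 0, 44/343, 13/6)
Σ b_i: 19/240·1 + 2197/5280·1 + 2401/5280·1 + 1/20·1 = 1 ✓
b·c: 2197/5280·10/13 + 2401/5280·2/7 + 1/20·1 = 1/2 ✓
b·c²: 2197/5280·100/169 + 2401/5280·4/49 + 1/20·1 = 1/3 ✓
b·Ac: 2401/5280·44/343 + 1/20·13/6 = 1/6 ✓
b·c³: 2197/5280·1000/2197 + 2401/5280·8/343 + 1/20·1 = 1/4 ✓
b·(c∘Ac): 2401/5280·88/2401 + 1/20·13/6 = 1/8 ✓
b·Ac²: 2401/5280·440/4459 + 1/20·10/13 = 1/12 ✓
b·A²c: 1/20·5/6 = 1/24 ✓; 4 stages ⇒ order 4.

4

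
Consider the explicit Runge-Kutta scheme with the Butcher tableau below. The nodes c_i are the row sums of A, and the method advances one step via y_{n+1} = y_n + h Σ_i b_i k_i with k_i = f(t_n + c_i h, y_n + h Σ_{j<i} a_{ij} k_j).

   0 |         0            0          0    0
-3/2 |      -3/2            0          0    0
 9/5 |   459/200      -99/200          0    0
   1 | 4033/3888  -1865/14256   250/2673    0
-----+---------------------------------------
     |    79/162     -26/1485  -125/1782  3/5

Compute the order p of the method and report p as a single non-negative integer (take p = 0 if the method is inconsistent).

b = (79/162, -26/1485, -125/1782, 3/5)
c = (0, -3/2, 9/5, 1)
Ac = (0, 0, 297/400, 35/96)
Σ b_i: 79/162·1 + (-26/1485)·1 + (-125/1782)·1 + 3/5·1 = 1 ✓
b·c: (-26/1485)·(-3/2) + (-125/1782)·9/5 + 3/5·1 = 1/2 ✓
b·c²: (-26/1485)·9/4 + (-125/1782)·81/25 + 3/5·1 = 1/3 ✓
b·Ac: (-125/1782)·297/400 + 3/5·35/96 = 1/6 ✓
b·c³: (-26/1485)·(-27/8) + (-125/1782)·729/125 + 3/5·1 = 1/4 ✓
b·(c∘Ac): (-125/1782)·2673/2000 + 3/5·35/96 = 1/8 ✓
b·Ac²: (-125/1782)·(-891/800) + 3/5·5/576 = 1/12 ✓
b·A²c: 3/5·5/72 = 1/24 ✓; 4 stages ⇒ order 4.

4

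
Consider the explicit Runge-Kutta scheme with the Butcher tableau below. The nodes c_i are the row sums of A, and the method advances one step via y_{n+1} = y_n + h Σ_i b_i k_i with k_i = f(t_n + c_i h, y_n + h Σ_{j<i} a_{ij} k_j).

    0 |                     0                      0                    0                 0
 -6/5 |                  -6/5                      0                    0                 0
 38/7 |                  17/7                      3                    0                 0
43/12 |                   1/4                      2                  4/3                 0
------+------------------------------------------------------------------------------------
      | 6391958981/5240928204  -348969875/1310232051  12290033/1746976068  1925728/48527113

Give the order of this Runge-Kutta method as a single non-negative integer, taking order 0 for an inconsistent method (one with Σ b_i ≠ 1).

3

b = (6391958981/5240928204, -348969875/1310232051, 12290033/1746976068, 1925728/48527113)
c = (0, -6/5, 38/7, 43/12)
Ac = (0, 0, -18/5, 508/105)
Σ b_i: 6391958981/5240928204·1 + (-348969875/1310232051)·1 + 12290033/1746976068·1 + 1925728/48527113·1 = 1 ✓
b·c: (-348969875/1310232051)·(-6/5) + 12290033/1746976068·38/7 + 1925728/48527113·43/12 = 1/2 ✓
b·c²: (-348969875/1310232051)·36/25 + 12290033/1746976068·1444/49 + 1925728/48527113·1849/144 = 1/3 ✓
b·Ac: 12290033/1746976068·(-18/5) + 1925728/48527113·508/105 = 1/6 ✓
b·c³: (-348969875/1310232051)·(-216/125) + 12290033/1746976068·54872/343 + 1925728/48527113·79507/1728 = 8939869589/2620464102 ≠ 1/4 ⇒ order 3.
b·(c∘Ac): 12290033/1746976068·(-684/35) + 1925728/48527113·5461/315 = 240422999/436744017 ≠ 1/8
b·Ac²: 12290033/1746976068·108/25 + 1925728/48527113·154984/3675 = 8682198083/5095346865 ≠ 1/12
b·A²c: 1925728/48527113·(-24/5) = -46217472/242635565 ≠ 1/24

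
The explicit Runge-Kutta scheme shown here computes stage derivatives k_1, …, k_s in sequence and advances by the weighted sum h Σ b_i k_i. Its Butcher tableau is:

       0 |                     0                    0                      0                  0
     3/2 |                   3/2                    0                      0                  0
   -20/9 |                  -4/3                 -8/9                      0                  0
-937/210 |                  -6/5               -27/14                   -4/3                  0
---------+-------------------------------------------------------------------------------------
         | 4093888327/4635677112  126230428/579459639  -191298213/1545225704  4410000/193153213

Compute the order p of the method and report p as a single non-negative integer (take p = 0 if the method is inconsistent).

b = (4093888327/4635677112, 126230428/579459639, -191298213/1545225704, 4410000/193153213)
c = (0, 3/2, -20/9, -937/210)
Ac = (0, 0, -4/3, 53/756)
Σ b_i: 4093888327/4635677112·1 + 126230428/579459639·1 + (-191298213/1545225704)·1 + 4410000/193153213·1 = 1 ✓
b·c: 126230428/579459639·3/2 + (-191298213/1545225704)·(-20/9) + 4410000/193153213·(-937/210) = 1/2 ✓
b·c²: 126230428/579459639·9/4 + (-191298213/1545225704)·400/81 + 4410000/193153213·877969/44100 = 1/3 ✓
b·Ac: (-191298213/1545225704)·(-4/3) + 4410000/193153213·53/756 = 1/6 ✓
b·c³: 126230428/579459639·27/8 + (-191298213/1545225704)·(-8000/729) + 4410000/193153213·(-822656953/9261000) = 4792903967/73011914514 ≠ 1/4 ⇒ order 3.
b·(c∘Ac): (-191298213/1545225704)·80/27 + 4410000/193153213·(-49661/158760) = -650075960/1738378917 ≠ 1/8
b·Ac²: (-191298213/1545225704)·(-2) + 4410000/193153213·(-148649/13608) = -37663249/20860547004 ≠ 1/12
b·A²c: 4410000/193153213·16/9 = 7840000/193153213 ≠ 1/24

3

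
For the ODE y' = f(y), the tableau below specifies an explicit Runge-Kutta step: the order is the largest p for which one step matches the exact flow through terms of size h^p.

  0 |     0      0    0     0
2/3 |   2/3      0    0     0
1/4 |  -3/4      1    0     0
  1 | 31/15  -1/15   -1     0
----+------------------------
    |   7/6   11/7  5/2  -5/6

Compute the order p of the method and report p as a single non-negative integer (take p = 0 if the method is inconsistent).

0

b = (7/6, 11/7, 5/2, -5/6)
c = (0, 2/3, 1/4, 1)
Ac = (0, 0, 2/3, -53/180)
Σ b_i: 7/6·1 + 11/7·1 + 5/2·1 + (-5/6)·1 = 185/42 ≠ 1 ⇒ order 0.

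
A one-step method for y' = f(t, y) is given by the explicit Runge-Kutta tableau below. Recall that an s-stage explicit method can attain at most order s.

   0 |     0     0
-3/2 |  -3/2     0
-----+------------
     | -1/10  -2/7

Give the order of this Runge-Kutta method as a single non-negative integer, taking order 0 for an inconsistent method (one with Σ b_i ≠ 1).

b = (-1/10, -2/7)
c = (0, -3/2)
Σ b_i: (-1/10)·1 + (-2/7)·1 = -27/70 ≠ 1 ⇒ order 0.

0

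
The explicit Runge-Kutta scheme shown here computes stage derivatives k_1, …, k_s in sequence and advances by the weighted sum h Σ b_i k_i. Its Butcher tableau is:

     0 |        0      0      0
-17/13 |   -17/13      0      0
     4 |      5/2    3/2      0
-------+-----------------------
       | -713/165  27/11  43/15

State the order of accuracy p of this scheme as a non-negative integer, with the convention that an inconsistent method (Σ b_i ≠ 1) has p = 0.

b = (-713/165, 27/11, 43/15)
c = (0, -17/13, 4)
Ac = (0, 0, -51/26)
Σ b_i: (-713/165)·1 + 27/11·1 + 43/15·1 = 1 ✓
b·c: 27/11·(-17/13) + 43/15·4 = 17711/2145 ≠ 1/2 ⇒ order 1.

1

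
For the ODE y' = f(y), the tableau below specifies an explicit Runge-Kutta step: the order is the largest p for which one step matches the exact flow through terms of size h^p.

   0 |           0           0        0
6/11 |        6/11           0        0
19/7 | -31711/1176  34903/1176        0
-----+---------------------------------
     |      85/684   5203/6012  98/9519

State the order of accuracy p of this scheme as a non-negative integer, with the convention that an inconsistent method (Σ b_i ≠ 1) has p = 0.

b = (85/684, 5203/6012, 98/9519)
c = (0, 6/11, 19/7)
Ac = (0, 0, 3173/196)
Σ b_i: 85/684·1 + 5203/6012·1 + 98/9519·1 = 1 ✓
b·c: 5203/6012·6/11 + 98/9519·19/7 = 1/2 ✓
b·c²: 5203/6012·36/121 + 98/9519·361/49 = 1/3 ✓
b·Ac: 98/9519·3173/196 = 1/6 ✓; 3 stages ⇒ order 3.

3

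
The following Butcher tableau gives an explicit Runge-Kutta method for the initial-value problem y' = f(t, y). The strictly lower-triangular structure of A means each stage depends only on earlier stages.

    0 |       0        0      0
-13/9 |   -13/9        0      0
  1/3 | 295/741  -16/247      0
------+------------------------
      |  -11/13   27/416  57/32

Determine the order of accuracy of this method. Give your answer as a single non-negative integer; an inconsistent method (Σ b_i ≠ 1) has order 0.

3

b = (-11/13, 27/416, 57/32)
c = (0, -13/9, 1/3)
Ac = (0, 0, 16/171)
Σ b_i: (-11/13)·1 + 27/416·1 + 57/32·1 = 1 ✓
b·c: 27/416·(-13/9) + 57/32·1/3 = 1/2 ✓
b·c²: 27/416·169/81 + 57/32·1/9 = 1/3 ✓
b·Ac: 57/32·16/171 = 1/6 ✓; 3 stages ⇒ order 3.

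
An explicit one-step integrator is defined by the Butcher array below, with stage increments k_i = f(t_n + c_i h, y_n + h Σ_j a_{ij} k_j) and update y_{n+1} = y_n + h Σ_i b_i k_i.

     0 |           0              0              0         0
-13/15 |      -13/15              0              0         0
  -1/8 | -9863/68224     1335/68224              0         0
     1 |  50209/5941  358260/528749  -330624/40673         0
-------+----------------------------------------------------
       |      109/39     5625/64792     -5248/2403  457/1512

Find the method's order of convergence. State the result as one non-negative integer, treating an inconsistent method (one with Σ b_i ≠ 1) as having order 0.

4

b = (109/39, 5625/64792, -5248/2403, 457/1512)
c = (0, -13/15, -1/8, 1)
Ac = (0, 0, -89/5248, 196/457)
Σ b_i: 109/39·1 + 5625/64792·1 + (-5248/2403)·1 + 457/1512·1 = 1 ✓
b·c: 5625/64792·(-13/15) + (-5248/2403)·(-1/8) + 457/1512·1 = 1/2 ✓
b·c²: 5625/64792·169/225 + (-5248/2403)·1/64 + 457/1512·1 = 1/3 ✓
b·Ac: (-5248/2403)·(-89/5248) + 457/1512·196/457 = 1/6 ✓
b·c³: 5625/64792·(-2197/3375) + (-5248/2403)·(-1/512) + 457/1512·1 = 1/4 ✓
b·(c∘Ac): (-5248/2403)·89/41984 + 457/1512·196/457 = 1/8 ✓
b·Ac²: (-5248/2403)·1157/78720 + 457/1512·2618/6855 = 1/12 ✓
b·A²c: 457/1512·63/457 = 1/24 ✓; 4 stages ⇒ order 4.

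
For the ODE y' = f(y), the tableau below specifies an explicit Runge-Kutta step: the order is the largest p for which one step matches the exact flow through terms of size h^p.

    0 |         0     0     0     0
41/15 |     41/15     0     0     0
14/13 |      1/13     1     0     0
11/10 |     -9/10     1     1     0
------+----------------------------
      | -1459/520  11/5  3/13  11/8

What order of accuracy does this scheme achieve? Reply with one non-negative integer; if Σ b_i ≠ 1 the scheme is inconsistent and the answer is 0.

b = (-1459/520, 11/5, 3/13, 11/8)
c = (0, 41/15, 14/13, 11/10)
Ac = (0, 0, 41/15, 743/195)
Σ b_i: (-1459/520)·1 + 11/5·1 + 3/13·1 + 11/8·1 = 1 ✓
b·c: 11/5·41/15 + 3/13·14/13 + 11/8·11/10 = 1576639/202800 ≠ 1/2 ⇒ order 1.

1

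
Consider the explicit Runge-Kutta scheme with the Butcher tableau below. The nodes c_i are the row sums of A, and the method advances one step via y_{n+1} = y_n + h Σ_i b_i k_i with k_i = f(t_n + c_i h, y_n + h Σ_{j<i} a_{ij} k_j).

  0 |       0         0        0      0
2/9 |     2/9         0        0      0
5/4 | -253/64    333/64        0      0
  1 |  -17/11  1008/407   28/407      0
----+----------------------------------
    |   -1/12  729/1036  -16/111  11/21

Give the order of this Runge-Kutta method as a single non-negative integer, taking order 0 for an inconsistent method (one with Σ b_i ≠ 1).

4

b = (-1/12, 729/1036, -16/111, 11/21)
c = (0, 2/9, 5/4, 1)
Ac = (0, 0, 37/32, 7/11)
Σ b_i: (-1/12)·1 + 729/1036·1 + (-16/111)·1 + 11/21·1 = 1 ✓
b·c: 729/1036·2/9 + (-16/111)·5/4 + 11/21·1 = 1/2 ✓
b·c²: 729/1036·4/81 + (-16/111)·25/16 + 11/21·1 = 1/3 ✓
b·Ac: (-16/111)·37/32 + 11/21·7/11 = 1/6 ✓
b·c³: 729/1036·8/729 + (-16/111)·125/64 + 11/21·1 = 1/4 ✓
b·(c∘Ac): (-16/111)·185/128 + 11/21·7/11 = 1/8 ✓
b·Ac²: (-16/111)·37/144 + 11/21·91/396 = 1/12 ✓
b·A²c: 11/21·7/88 = 1/24 ✓; 4 stages ⇒ order 4.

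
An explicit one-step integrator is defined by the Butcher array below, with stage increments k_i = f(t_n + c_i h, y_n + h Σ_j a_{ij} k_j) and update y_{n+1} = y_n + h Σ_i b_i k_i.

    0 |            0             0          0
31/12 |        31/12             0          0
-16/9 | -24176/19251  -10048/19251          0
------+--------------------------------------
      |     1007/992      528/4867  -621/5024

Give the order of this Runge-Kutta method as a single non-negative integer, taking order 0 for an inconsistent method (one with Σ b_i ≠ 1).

3

b = (1007/992, 528/4867, -621/5024)
c = (0, 31/12, -16/9)
Ac = (0, 0, -2512/1863)
Σ b_i: 1007/992·1 + 528/4867·1 + (-621/5024)·1 = 1 ✓
b·c: 528/4867·31/12 + (-621/5024)·(-16/9) = 1/2 ✓
b·c²: 528/4867·961/144 + (-621/5024)·256/81 = 1/3 ✓
b·Ac: (-621/5024)·(-2512/1863) = 1/6 ✓; 3 stages ⇒ order 3.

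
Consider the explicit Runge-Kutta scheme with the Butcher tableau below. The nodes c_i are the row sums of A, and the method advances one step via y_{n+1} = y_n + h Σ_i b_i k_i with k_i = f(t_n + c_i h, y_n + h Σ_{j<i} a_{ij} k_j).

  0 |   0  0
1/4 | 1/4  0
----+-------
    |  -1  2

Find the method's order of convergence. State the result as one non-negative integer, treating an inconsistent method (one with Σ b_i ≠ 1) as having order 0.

2

b = (-1, 2)
c = (0, 1/4)
Σ b_i: (-1)·1 + 2·1 = 1 ✓
b·c: 2·1/4 = 1/2 ✓; 2 stages ⇒ order 2.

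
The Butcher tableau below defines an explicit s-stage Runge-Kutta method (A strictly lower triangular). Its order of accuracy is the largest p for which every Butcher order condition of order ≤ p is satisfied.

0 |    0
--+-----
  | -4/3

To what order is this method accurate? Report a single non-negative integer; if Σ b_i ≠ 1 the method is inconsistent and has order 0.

b = (-4/3)
c = (0)
Σ b_i: (-4/3)·1 = -4/3 ≠ 1 ⇒ order 0.

0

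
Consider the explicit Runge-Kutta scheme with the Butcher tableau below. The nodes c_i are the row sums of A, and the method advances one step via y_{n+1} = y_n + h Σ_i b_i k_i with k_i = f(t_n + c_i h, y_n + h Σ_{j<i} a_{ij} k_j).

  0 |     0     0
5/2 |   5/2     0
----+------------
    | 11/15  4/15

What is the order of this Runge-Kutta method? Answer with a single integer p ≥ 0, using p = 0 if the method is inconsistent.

b = (11/15, 4/15)
c = (0, 5/2)
Σ b_i: 11/15·1 + 4/15·1 = 1 ✓
b·c: 4/15·5/2 = 2/3 ≠ 1/2 ⇒ order 1.

1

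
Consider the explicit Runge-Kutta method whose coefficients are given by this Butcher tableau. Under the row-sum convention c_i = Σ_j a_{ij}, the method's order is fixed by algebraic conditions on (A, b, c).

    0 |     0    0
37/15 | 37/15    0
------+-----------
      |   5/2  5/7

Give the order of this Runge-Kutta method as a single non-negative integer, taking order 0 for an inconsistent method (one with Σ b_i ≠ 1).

0

b = (5/2, 5/7)
c = (0, 37/15)
Σ b_i: 5/2·1 + 5/7·1 = 45/14 ≠ 1 ⇒ order 0.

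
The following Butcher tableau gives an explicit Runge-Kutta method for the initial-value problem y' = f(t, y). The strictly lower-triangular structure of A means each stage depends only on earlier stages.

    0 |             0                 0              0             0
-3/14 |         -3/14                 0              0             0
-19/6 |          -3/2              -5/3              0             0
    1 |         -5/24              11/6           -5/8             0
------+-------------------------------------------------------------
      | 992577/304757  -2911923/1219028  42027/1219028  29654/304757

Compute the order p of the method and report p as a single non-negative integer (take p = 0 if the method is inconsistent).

3

b = (992577/304757, -2911923/1219028, 42027/1219028, 29654/304757)
c = (0, -3/14, -19/6, 1)
Ac = (0, 0, 5/14, 533/336)
Σ b_i: 992577/304757·1 + (-2911923/1219028)·1 + 42027/1219028·1 + 29654/304757·1 = 1 ✓
b·c: (-2911923/1219028)·(-3/14) + 42027/1219028·(-19/6) + 29654/304757·1 = 1/2 ✓
b·c²: (-2911923/1219028)·9/196 + 42027/1219028·361/36 + 29654/304757·1 = 1/3 ✓
b·Ac: 42027/1219028·5/14 + 29654/304757·533/336 = 1/6 ✓
b·c³: (-2911923/1219028)·(-27/2744) + 42027/1219028·(-6859/216) + 29654/304757·1 = -149597723/153597528 ≠ 1/4 ⇒ order 3.
b·(c∘Ac): 42027/1219028·(-95/84) + 29654/304757·533/336 = 11813017/102398352 ≠ 1/8
b·Ac²: 42027/1219028·(-15/196) + 29654/304757·(-87257/14112) = -11602082/19199691 ≠ 1/12
b·A²c: 29654/304757·(-25/112) = -370675/17066392 ≠ 1/24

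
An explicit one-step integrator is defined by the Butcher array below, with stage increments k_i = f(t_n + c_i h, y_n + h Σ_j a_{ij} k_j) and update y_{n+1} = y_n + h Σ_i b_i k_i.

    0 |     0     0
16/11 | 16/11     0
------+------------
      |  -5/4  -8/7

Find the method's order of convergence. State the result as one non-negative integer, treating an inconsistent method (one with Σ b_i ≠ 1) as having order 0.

b = (-5/4, -8/7)
c = (0, 16/11)
Σ b_i: (-5/4)·1 + (-8/7)·1 = -67/28 ≠ 1 ⇒ order 0.

0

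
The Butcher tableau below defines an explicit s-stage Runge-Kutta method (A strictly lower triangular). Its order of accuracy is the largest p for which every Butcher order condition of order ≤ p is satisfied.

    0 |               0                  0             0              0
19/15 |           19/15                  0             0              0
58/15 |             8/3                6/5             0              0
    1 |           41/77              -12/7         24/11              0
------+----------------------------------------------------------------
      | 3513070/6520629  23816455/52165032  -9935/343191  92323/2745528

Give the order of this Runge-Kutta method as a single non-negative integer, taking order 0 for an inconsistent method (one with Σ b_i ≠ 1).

3

b = (3513070/6520629, 23816455/52165032, -9935/343191, 92323/2745528)
c = (0, 19/15, 58/15, 1)
Ac = (0, 0, 38/25, 2412/385)
Σ b_i: 3513070/6520629·1 + 23816455/52165032·1 + (-9935/343191)·1 + 92323/2745528·1 = 1 ✓
b·c: 23816455/52165032·19/15 + (-9935/343191)·58/15 + 92323/2745528·1 = 1/2 ✓
b·c²: 23816455/52165032·361/225 + (-9935/343191)·3364/225 + 92323/2745528·1 = 1/3 ✓
b·Ac: (-9935/343191)·38/25 + 92323/2745528·2412/385 = 1/6 ✓
b·c³: 23816455/52165032·6859/3375 + (-9935/343191)·195112/3375 + 92323/2745528·1 = -109969523/154435950 ≠ 1/4 ⇒ order 3.
b·(c∘Ac): (-9935/343191)·2204/375 + 92323/2745528·2412/385 = 2086259/51478650 ≠ 1/8
b·Ac²: (-9935/343191)·722/375 + 92323/2745528·2300/77 = 48837647/51478650 ≠ 1/12
b·A²c: 92323/2745528·912/275 = 318934/2859925 ≠ 1/24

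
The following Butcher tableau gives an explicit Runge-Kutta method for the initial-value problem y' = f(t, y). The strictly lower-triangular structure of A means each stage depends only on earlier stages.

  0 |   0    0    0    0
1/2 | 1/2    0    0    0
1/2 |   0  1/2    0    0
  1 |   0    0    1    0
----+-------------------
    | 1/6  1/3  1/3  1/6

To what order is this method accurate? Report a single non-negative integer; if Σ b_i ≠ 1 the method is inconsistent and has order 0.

4

b = (1/6, 1/3, 1/3, 1/6)
c = (0, 1/2, 1/2, 1)
Ac = (0, 0, 1/4, 1/2)
Σ b_i: 1/6·1 + 1/3·1 + 1/3·1 + 1/6·1 = 1 ✓
b·c: 1/3·1/2 + 1/3·1/2 + 1/6·1 = 1/2 ✓
b·c²: 1/3·1/4 + 1/3·1/4 + 1/6·1 = 1/3 ✓
b·Ac: 1/3·1/4 + 1/6·1/2 = 1/6 ✓
b·c³: 1/3·1/8 + 1/3·1/8 + 1/6·1 = 1/4 ✓
b·(c∘Ac): 1/3·1/8 + 1/6·1/2 = 1/8 ✓
b·Ac²: 1/3·1/8 + 1/6·1/4 = 1/12 ✓
b·A²c: 1/6·1/4 = 1/24 ✓; 4 stages ⇒ order 4.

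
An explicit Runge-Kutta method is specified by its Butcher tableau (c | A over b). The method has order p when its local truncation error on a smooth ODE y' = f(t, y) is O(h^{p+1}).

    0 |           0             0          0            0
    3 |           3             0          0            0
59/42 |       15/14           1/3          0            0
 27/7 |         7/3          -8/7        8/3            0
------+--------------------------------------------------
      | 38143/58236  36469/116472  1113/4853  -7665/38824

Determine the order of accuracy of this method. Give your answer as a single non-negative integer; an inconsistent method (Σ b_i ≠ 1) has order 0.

b = (38143/58236, 36469/116472, 1113/4853, -7665/38824)
c = (0, 3, 59/42, 27/7)
Ac = (0, 0, 1, 20/63)
Σ b_i: 38143/58236·1 + 36469/116472·1 + 1113/4853·1 + (-7665/38824)·1 = 1 ✓
b·c: 36469/116472·3 + 1113/4853·59/42 + (-7665/38824)·27/7 = 1/2 ✓
b·c²: 36469/116472·9 + 1113/4853·3481/1764 + (-7665/38824)·729/49 = 1/3 ✓
b·Ac: 1113/4853·1 + (-7665/38824)·20/63 = 1/6 ✓
b·c³: 36469/116472·27 + 1113/4853·205379/74088 + (-7665/38824)·19683/343 = -38345417/17121384 ≠ 1/4 ⇒ order 3.
b·(c∘Ac): 1113/4853·59/42 + (-7665/38824)·60/49 = 2732/33971 ≠ 1/8
b·Ac²: 1113/4853·3 + (-7665/38824)·(-6646/1323) = 2054323/1222956 ≠ 1/12
b·A²c: (-7665/38824)·8/3 = -2555/4853 ≠ 1/24

3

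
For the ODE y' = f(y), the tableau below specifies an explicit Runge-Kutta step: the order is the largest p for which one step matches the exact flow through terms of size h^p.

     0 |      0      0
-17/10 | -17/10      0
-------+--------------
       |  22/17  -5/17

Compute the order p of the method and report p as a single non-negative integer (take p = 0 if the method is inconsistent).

2

b = (22/17, -5/17)
c = (0, -17/10)
Σ b_i: 22/17·1 + (-5/17)·1 = 1 ✓
b·c: (-5/17)·(-17/10) = 1/2 ✓; 2 stages ⇒ order 2.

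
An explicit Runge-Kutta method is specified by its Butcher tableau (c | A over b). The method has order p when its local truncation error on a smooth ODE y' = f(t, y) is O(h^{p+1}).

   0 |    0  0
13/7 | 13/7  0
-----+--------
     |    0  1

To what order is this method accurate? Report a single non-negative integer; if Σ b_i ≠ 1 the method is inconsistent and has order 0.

1

b = (0, 1)
c = (0, 13/7)
Σ b_i: 1·1 = 1 ✓
b·c: 1·13/7 = 13/7 ≠ 1/2 ⇒ order 1.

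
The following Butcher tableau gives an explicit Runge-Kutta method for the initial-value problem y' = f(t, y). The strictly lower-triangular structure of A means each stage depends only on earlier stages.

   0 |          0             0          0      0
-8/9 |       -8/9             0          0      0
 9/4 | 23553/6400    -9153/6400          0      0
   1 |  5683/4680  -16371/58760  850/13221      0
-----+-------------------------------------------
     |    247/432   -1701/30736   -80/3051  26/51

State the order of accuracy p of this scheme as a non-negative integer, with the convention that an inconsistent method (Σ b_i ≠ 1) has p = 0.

4

b = (247/432, -1701/30736, -80/3051, 26/51)
c = (0, -8/9, 9/4, 1)
Ac = (0, 0, 1017/800, 51/130)
Σ b_i: 247/432·1 + (-1701/30736)·1 + (-80/3051)·1 + 26/51·1 = 1 ✓
b·c: (-1701/30736)·(-8/9) + (-80/3051)·9/4 + 26/51·1 = 1/2 ✓
b·c²: (-1701/30736)·64/81 + (-80/3051)·81/16 + 26/51·1 = 1/3 ✓
b·Ac: (-80/3051)·1017/800 + 26/51·51/130 = 1/6 ✓
b·c³: (-1701/30736)·(-512/729) + (-80/3051)·729/64 + 26/51·1 = 1/4 ✓
b·(c∘Ac): (-80/3051)·9153/3200 + 26/51·51/130 = 1/8 ✓
b·Ac²: (-80/3051)·(-113/100) + 26/51·493/4680 = 1/12 ✓
b·A²c: 26/51·17/208 = 1/24 ✓; 4 stages ⇒ order 4.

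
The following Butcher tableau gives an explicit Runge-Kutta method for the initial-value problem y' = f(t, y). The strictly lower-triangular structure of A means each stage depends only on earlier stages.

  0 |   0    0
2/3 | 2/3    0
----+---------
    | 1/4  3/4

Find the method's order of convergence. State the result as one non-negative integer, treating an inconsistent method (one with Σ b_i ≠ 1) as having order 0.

b = (1/4, 3/4)
c = (0, 2/3)
Σ b_i: 1/4·1 + 3/4·1 = 1 ✓
b·c: 3/4·2/3 = 1/2 ✓; 2 stages ⇒ order 2.

2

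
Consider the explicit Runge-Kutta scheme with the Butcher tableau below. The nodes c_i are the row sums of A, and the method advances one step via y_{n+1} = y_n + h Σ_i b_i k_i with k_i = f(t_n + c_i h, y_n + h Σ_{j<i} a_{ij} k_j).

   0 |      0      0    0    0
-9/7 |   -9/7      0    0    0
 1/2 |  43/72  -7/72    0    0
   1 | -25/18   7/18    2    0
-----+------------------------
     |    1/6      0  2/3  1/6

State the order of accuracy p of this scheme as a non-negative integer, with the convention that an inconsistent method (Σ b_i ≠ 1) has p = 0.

4

b = (1/6, 0, 2/3, 1/6)
c = (0, -9/7, 1/2, 1)
Ac = (0, 0, 1/8, 1/2)
Σ b_i: 1/6·1 + 2/3·1 + 1/6·1 = 1 ✓
b·c: 2/3·1/2 + 1/6·1 = 1/2 ✓
b·c²: 2/3·1/4 + 1/6·1 = 1/3 ✓
b·Ac: 2/3·1/8 + 1/6·1/2 = 1/6 ✓
b·c³: 2/3·1/8 + 1/6·1 = 1/4 ✓
b·(c∘Ac): 2/3·1/16 + 1/6·1/2 = 1/8 ✓
b·Ac²: 2/3·(-9/56) + 1/6·8/7 = 1/12 ✓
b·A²c: 1/6·1/4 = 1/24 ✓; 4 stages ⇒ order 4.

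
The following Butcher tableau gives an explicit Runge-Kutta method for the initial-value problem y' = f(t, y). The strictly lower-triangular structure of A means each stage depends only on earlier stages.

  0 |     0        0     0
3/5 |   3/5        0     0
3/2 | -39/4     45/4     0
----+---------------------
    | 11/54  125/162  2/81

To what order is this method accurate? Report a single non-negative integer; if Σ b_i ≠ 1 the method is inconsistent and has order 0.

b = (11/54, 125/162, 2/81)
c = (0, 3/5, 3/2)
Ac = (0, 0, 27/4)
Σ b_i: 11/54·1 + 125/162·1 + 2/81·1 = 1 ✓
b·c: 125/162·3/5 + 2/81·3/2 = 1/2 ✓
b·c²: 125/162·9/25 + 2/81·9/4 = 1/3 ✓
b·Ac: 2/81·27/4 = 1/6 ✓; 3 stages ⇒ order 3.

3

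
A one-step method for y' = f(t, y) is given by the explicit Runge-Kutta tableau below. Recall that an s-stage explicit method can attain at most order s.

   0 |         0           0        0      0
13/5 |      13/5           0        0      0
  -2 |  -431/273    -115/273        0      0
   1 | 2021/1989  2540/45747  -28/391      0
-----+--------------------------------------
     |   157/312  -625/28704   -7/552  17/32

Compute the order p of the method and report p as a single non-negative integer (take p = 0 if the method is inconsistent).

b = (157/312, -625/28704, -7/552, 17/32)
c = (0, 13/5, -2, 1)
Ac = (0, 0, -23/21, 44/153)
Σ b_i: 157/312·1 + (-625/28704)·1 + (-7/552)·1 + 17/32·1 = 1 ✓
b·c: (-625/28704)·13/5 + (-7/552)·(-2) + 17/32·1 = 1/2 ✓
b·c²: (-625/28704)·169/25 + (-7/552)·4 + 17/32·1 = 1/3 ✓
b·Ac: (-7/552)·(-23/21) + 17/32·44/153 = 1/6 ✓
b·c³: (-625/28704)·2197/125 + (-7/552)·(-8) + 17/32·1 = 1/4 ✓
b·(c∘Ac): (-7/552)·46/21 + 17/32·44/153 = 1/8 ✓
b·Ac²: (-7/552)·(-299/105) + 17/32·4/45 = 1/12 ✓
b·A²c: 17/32·4/51 = 1/24 ✓; 4 stages ⇒ order 4.

4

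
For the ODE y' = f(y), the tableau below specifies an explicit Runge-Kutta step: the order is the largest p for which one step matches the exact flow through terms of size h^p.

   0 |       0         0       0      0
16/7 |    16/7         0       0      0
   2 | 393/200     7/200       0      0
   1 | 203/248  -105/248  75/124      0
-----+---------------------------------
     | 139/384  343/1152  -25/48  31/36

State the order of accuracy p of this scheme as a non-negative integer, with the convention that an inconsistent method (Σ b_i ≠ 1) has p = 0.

4

b = (139/384, 343/1152, -25/48, 31/36)
c = (0, 16/7, 2, 1)
Ac = (0, 0, 2/25, 15/62)
Σ b_i: 139/384·1 + 343/1152·1 + (-25/48)·1 + 31/36·1 = 1 ✓
b·c: 343/1152·16/7 + (-25/48)·2 + 31/36·1 = 1/2 ✓
b·c²: 343/1152·256/49 + (-25/48)·4 + 31/36·1 = 1/3 ✓
b·Ac: (-25/48)·2/25 + 31/36·15/62 = 1/6 ✓
b·c³: 343/1152·4096/343 + (-25/48)·8 + 31/36·1 = 1/4 ✓
b·(c∘Ac): (-25/48)·4/25 + 31/36·15/62 = 1/8 ✓
b·Ac²: (-25/48)·32/175 + 31/36·45/217 = 1/12 ✓
b·A²c: 31/36·3/62 = 1/24 ✓; 4 stages ⇒ order 4.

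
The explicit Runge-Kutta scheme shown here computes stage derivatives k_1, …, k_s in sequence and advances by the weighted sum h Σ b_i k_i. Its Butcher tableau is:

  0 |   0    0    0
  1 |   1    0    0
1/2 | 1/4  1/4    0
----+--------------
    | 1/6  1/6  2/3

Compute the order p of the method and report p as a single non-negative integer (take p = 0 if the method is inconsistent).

3

b = (1/6, 1/6, 2/3)
c = (0, 1, 1/2)
Ac = (0, 0, 1/4)
Σ b_i: 1/6·1 + 1/6·1 + 2/3·1 = 1 ✓
b·c: 1/6·1 + 2/3·1/2 = 1/2 ✓
b·c²: 1/6·1 + 2/3·1/4 = 1/3 ✓
b·Ac: 2/3·1/4 = 1/6 ✓; 3 stages ⇒ order 3.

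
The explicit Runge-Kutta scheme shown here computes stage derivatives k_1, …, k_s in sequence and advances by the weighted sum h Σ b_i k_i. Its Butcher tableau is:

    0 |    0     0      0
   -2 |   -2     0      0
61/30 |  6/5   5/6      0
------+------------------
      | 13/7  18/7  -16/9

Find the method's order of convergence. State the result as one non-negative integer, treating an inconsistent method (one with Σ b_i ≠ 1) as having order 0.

0

b = (13/7, 18/7, -16/9)
c = (0, -2, 61/30)
Ac = (0, 0, -5/3)
Σ b_i: 13/7·1 + 18/7·1 + (-16/9)·1 = 167/63 ≠ 1 ⇒ order 0.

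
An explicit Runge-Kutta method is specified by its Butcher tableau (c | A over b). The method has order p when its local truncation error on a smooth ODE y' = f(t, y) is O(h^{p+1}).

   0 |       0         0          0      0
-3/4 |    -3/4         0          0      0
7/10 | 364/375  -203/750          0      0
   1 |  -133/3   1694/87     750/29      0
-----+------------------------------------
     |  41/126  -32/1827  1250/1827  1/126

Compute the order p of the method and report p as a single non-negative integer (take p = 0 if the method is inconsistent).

b = (41/126, -32/1827, 1250/1827, 1/126)
c = (0, -3/4, 7/10, 1)
Ac = (0, 0, 203/1000, 7/2)
Σ b_i: 41/126·1 + (-32/1827)·1 + 1250/1827·1 + 1/126·1 = 1 ✓
b·c: (-32/1827)·(-3/4) + 1250/1827·7/10 + 1/126·1 = 1/2 ✓
b·c²: (-32/1827)·9/16 + 1250/1827·49/100 + 1/126·1 = 1/3 ✓
b·Ac: 1250/1827·203/1000 + 1/126·7/2 = 1/6 ✓
b·c³: (-32/1827)·(-27/64) + 1250/1827·343/1000 + 1/126·1 = 1/4 ✓
b·(c∘Ac): 1250/1827·1421/10000 + 1/126·7/2 = 1/8 ✓
b·Ac²: 1250/1827·(-609/4000) + 1/126·189/8 = 1/12 ✓
b·A²c: 1/126·21/4 = 1/24 ✓; 4 stages ⇒ order 4.

4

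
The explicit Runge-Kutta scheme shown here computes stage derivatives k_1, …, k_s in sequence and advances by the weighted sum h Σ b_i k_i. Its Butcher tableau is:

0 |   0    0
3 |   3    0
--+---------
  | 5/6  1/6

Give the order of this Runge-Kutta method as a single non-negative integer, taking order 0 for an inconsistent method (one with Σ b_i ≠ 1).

b = (5/6, 1/6)
c = (0, 3)
Σ b_i: 5/6·1 + 1/6·1 = 1 ✓
b·c: 1/6·3 = 1/2 ✓; 2 stages ⇒ order 2.

2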